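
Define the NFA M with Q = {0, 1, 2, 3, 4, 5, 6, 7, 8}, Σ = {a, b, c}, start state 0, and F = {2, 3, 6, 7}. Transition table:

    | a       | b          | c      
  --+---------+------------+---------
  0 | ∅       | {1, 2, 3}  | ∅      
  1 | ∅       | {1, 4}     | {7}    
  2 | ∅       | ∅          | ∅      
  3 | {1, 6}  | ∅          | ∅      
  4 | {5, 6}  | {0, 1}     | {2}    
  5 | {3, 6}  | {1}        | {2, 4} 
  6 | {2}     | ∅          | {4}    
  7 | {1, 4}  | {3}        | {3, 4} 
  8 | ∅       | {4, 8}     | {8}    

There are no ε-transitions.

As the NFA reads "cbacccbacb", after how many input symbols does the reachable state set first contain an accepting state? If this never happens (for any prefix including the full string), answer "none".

none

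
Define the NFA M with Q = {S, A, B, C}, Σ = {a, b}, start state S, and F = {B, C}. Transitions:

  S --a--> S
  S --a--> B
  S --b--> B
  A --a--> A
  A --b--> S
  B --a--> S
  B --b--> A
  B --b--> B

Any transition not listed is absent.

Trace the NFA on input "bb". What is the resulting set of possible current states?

{A, B}

Start in {S}.
Read 'b': {S} → {B}.
Read 'b': {B} → {A, B}.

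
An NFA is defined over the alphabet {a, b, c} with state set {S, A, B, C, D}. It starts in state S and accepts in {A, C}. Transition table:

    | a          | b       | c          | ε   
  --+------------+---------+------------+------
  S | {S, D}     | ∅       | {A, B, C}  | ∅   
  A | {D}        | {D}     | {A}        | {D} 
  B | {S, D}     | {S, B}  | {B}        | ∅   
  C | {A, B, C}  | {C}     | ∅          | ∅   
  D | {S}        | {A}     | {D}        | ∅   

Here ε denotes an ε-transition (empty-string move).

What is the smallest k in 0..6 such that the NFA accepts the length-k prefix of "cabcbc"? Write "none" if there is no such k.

Start in {S}.
Read 'c': S→{A, B, C}; union {A, B, C}; ε-closure = {A, B, C, D}.
None of the earlier sets intersect F, but {A, B, C, D} does.

1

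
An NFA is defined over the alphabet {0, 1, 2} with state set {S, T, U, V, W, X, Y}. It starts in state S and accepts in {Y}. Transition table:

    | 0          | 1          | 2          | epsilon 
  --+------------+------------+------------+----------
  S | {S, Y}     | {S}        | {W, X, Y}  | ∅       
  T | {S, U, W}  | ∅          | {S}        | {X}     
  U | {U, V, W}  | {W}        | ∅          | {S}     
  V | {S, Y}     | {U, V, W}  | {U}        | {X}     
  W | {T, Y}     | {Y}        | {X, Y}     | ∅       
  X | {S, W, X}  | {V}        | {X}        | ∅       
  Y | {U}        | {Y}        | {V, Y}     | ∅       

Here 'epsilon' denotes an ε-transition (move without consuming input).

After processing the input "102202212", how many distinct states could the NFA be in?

6

Start in {S}.
Read '1': {S} → {S}.
Read '0': {S} → {S, Y}.
Read '2': {S, Y} → {V, W, X, Y}.
Read '2': {V, W, X, Y} → {S, U, V, X, Y}.
Read '0': {S, U, V, X, Y} → {S, U, V, W, X, Y}.
Read '2': {S, U, V, W, X, Y} → {S, U, V, W, X, Y}.
Read '2': {S, U, V, W, X, Y} → {S, U, V, W, X, Y}.
Read '1': {S, U, V, W, X, Y} → {S, U, V, W, X, Y}.
Read '2': {S, U, V, W, X, Y} → {S, U, V, W, X, Y}.
That set has 6 states.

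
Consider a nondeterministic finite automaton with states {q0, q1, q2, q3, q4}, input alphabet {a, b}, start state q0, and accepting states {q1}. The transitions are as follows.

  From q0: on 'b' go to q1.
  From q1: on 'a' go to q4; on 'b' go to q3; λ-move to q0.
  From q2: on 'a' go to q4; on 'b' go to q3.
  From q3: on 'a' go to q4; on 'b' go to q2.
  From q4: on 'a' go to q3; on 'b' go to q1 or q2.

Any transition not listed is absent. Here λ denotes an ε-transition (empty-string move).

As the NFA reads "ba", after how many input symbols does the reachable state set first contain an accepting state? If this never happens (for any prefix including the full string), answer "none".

1

Start in {q0}.
Read 'b': q0→{q1}; union {q1}; ε-closure = {q0, q1}.
None of the earlier sets intersect F, but {q0, q1} does.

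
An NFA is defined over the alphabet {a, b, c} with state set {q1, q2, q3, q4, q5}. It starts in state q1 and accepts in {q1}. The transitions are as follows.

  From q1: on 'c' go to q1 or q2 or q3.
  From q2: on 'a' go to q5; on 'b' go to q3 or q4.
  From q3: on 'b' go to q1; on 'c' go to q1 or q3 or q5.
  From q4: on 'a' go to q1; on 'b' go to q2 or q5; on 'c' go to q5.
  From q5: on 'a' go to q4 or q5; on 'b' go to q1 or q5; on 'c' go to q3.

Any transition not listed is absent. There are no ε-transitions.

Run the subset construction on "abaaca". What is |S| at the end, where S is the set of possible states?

0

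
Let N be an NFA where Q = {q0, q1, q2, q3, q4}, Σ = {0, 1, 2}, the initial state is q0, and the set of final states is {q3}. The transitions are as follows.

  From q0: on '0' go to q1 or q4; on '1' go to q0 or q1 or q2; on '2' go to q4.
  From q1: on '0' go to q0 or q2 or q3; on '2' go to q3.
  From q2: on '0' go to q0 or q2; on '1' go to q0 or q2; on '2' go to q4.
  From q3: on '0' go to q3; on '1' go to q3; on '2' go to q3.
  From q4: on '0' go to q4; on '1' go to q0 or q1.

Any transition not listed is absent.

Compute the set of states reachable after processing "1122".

{q3}

Start in {q0}.
Read '1': {q0} → {q0, q1, q2}.
Read '1': {q0, q1, q2} → {q0, q1, q2}.
Read '2': {q0, q1, q2} → {q3, q4}.
Read '2': {q3, q4} → {q3}.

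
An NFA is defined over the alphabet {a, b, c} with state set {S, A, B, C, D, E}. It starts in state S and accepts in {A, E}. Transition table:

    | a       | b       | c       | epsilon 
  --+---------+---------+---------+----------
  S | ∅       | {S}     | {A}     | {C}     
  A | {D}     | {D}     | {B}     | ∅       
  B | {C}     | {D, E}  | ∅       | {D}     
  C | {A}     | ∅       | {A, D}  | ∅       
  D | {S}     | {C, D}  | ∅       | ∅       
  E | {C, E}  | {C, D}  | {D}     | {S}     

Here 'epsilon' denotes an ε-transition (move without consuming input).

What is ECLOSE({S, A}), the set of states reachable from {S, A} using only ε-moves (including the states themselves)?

{S, A, C}

Begin with {S, A}.
ε-move S → C; add C.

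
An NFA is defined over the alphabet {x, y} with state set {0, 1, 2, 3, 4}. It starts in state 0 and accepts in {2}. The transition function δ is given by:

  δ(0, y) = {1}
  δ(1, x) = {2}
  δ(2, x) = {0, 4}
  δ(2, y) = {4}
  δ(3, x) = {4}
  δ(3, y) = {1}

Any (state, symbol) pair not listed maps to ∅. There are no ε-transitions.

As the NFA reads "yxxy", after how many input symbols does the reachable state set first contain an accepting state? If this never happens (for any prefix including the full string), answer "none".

Start in {0}.
Read 'y': {0} → {1}.
Read 'x': {1} → {2}.
None of the earlier sets intersect F, but {2} does.

2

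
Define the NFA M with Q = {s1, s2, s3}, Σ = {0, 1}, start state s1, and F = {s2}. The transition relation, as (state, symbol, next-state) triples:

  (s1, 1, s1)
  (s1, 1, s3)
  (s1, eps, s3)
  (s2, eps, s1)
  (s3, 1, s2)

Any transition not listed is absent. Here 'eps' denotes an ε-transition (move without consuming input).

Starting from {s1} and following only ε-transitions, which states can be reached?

{s1, s3}

Begin with {s1}.
ε-move s1 → s3; add s3.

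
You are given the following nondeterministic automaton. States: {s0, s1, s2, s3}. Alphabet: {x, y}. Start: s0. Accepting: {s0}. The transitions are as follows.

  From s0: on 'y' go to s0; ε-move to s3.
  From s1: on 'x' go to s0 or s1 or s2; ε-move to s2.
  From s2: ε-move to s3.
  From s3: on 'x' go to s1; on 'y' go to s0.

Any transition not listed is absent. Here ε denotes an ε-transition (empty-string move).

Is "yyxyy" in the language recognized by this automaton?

Start: ε-closure({s0}) = {s0, s3}.
Read 'y': s0→{s0}, s3→{s0}; union {s0}; ε-closure = {s0, s3}.
Read 'y': s0→{s0}, s3→{s0}; union {s0}; ε-closure = {s0, s3}.
Read 'x': s0→∅, s3→{s1}; union {s1}; ε-closure = {s1, s2, s3}.
Read 'y': s1→∅, s2→∅, s3→{s0}; union {s0}; ε-closure = {s0, s3}.
Read 'y': s0→{s0}, s3→{s0}; union {s0}; ε-closure = {s0, s3}.
The final set {s0, s3} contains the accepting state s0.

Yes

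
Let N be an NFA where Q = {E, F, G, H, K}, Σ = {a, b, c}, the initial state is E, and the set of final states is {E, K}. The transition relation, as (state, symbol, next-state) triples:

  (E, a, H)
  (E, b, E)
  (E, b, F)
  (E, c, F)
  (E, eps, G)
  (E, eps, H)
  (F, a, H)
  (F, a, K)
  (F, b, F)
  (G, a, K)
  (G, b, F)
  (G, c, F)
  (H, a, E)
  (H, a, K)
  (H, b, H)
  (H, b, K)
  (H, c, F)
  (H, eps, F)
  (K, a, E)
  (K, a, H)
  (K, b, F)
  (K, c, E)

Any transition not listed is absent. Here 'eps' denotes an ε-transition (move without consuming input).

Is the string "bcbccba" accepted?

Yes

Start: ε-closure({E}) = {E, F, G, H}.
Read 'b': {E, F, G, H} → {E, F, G, H, K}.
Read 'c': {E, F, G, H, K} → {E, F, G, H}.
Read 'b': {E, F, G, H} → {E, F, G, H, K}.
Read 'c': {E, F, G, H, K} → {E, F, G, H}.
Read 'c': {E, F, G, H} → {F}.
Read 'b': {F} → {F}.
Read 'a': {F} → {F, H, K}.
The final set {F, H, K} contains the accepting state K.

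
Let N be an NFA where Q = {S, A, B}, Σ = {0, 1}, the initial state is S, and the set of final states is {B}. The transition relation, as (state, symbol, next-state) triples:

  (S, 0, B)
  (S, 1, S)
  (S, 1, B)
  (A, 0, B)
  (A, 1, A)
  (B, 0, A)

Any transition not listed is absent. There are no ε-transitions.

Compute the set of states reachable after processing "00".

Start in {S}.
Read '0': S→{B}; now {B}.
Read '0': B→{A}; now {A}.

{A}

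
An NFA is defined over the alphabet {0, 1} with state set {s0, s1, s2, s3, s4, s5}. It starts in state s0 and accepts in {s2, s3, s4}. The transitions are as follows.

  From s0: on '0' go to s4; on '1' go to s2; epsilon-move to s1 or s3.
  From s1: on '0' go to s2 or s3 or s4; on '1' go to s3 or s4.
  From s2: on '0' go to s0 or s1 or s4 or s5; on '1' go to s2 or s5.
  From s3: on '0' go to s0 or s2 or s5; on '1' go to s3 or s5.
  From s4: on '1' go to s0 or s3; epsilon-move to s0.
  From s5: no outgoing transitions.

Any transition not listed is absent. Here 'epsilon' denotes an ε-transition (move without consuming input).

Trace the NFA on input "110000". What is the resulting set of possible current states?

{s0, s1, s2, s3, s4, s5}

Start: ε-closure({s0}) = {s0, s1, s3}.
Read '1': s0→{s2}, s1→{s3, s4}, s3→{s3, s5}; union {s2, s3, s4, s5}; ε-closure = {s0, s1, s2, s3, s4, s5}.
Read '1': s0→{s2}, s1→{s3, s4}, s2→{s2, s5}, s3→{s3, s5}, s4→{s0, s3}, s5→∅; union {s0, s2, s3, s4, s5}; ε-closure = {s0, s1, s2, s3, s4, s5}.
Read '0': s0→{s4}, s1→{s2, s3, s4}, s2→{s0, s1, s4, s5}, s3→{s0, s2, s5}, s4→∅, s5→∅; now {s0, s1, s2, s3, s4, s5}.
Read '0': s0→{s4}, s1→{s2, s3, s4}, s2→{s0, s1, s4, s5}, s3→{s0, s2, s5}, s4→∅, s5→∅; now {s0, s1, s2, s3, s4, s5}.
Read '0': s0→{s4}, s1→{s2, s3, s4}, s2→{s0, s1, s4, s5}, s3→{s0, s2, s5}, s4→∅, s5→∅; now {s0, s1, s2, s3, s4, s5}.
Read '0': s0→{s4}, s1→{s2, s3, s4}, s2→{s0, s1, s4, s5}, s3→{s0, s2, s5}, s4→∅, s5→∅; now {s0, s1, s2, s3, s4, s5}.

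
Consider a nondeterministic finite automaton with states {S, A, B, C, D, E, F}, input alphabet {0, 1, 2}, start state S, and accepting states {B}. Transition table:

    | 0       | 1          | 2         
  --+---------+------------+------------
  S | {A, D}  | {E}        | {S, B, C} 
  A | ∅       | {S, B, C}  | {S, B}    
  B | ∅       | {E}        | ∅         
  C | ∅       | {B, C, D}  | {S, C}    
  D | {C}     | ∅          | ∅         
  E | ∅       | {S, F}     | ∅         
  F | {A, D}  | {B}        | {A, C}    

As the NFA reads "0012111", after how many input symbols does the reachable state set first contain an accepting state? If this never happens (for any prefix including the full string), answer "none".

3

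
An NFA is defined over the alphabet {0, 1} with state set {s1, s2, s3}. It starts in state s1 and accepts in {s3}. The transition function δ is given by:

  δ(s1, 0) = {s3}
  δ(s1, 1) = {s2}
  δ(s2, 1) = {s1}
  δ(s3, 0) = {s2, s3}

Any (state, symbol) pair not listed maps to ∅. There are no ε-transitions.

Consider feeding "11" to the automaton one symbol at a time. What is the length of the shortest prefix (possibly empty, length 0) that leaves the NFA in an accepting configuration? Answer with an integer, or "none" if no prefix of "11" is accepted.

none

Start in {s1}.
Read '1': s1→{s2}; now {s2}.
Read '1': s2→{s1}; now {s1}.
No reachable set along the way intersects F.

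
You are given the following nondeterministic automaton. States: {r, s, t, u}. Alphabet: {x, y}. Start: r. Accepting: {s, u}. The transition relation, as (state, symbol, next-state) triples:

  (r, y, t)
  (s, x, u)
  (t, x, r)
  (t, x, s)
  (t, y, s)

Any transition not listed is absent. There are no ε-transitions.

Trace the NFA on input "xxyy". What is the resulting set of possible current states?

∅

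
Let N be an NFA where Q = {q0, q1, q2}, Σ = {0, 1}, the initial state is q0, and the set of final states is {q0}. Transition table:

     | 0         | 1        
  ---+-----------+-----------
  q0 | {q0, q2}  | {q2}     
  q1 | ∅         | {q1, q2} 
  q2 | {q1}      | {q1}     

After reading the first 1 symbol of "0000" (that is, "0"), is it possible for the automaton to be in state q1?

No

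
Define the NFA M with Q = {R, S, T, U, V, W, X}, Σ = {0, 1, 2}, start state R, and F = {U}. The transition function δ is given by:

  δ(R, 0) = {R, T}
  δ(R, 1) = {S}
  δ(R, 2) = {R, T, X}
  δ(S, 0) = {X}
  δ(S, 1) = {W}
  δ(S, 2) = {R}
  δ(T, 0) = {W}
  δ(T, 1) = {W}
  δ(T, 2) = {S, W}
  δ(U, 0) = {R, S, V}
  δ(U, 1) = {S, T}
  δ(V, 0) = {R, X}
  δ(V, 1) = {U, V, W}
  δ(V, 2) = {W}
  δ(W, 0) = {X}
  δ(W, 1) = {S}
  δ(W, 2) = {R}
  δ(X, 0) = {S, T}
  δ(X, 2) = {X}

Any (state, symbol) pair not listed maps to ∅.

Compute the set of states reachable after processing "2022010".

{X}

Start in {R}.
Read '2': {R} → {R, T, X}.
Read '0': {R, T, X} → {R, S, T, W}.
Read '2': {R, S, T, W} → {R, S, T, W, X}.
Read '2': {R, S, T, W, X} → {R, S, T, W, X}.
Read '0': {R, S, T, W, X} → {R, S, T, W, X}.
Read '1': {R, S, T, W, X} → {S, W}.
Read '0': {S, W} → {X}.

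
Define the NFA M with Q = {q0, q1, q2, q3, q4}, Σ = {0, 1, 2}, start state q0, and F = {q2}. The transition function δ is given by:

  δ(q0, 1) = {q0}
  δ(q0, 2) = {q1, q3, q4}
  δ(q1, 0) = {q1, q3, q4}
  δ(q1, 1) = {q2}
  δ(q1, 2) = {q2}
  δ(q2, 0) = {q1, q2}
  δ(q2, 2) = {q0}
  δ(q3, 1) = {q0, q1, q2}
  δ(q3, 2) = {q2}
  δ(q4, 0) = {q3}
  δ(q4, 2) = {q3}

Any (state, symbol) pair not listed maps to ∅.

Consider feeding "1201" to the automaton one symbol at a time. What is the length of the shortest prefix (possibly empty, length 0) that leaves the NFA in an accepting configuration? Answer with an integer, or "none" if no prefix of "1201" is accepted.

4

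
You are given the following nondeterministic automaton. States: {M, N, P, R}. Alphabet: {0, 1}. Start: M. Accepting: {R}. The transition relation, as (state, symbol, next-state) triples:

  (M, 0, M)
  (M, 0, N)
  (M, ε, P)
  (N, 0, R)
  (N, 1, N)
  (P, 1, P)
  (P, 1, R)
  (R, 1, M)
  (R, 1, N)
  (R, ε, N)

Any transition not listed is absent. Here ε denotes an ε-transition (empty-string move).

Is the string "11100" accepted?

Start: ε-closure({M}) = {M, P}.
Read '1': M→∅, P→{P, R}; union {P, R}; ε-closure = {N, P, R}.
Read '1': N→{N}, P→{P, R}, R→{M, N}; now {M, N, P, R}.
Read '1': M→∅, N→{N}, P→{P, R}, R→{M, N}; now {M, N, P, R}.
Read '0': M→{M, N}, N→{R}, P→∅, R→∅; union {M, N, R}; ε-closure = {M, N, P, R}.
Read '0': M→{M, N}, N→{R}, P→∅, R→∅; union {M, N, R}; ε-closure = {M, N, P, R}.
The final set {M, N, P, R} contains the accepting state R.

Yes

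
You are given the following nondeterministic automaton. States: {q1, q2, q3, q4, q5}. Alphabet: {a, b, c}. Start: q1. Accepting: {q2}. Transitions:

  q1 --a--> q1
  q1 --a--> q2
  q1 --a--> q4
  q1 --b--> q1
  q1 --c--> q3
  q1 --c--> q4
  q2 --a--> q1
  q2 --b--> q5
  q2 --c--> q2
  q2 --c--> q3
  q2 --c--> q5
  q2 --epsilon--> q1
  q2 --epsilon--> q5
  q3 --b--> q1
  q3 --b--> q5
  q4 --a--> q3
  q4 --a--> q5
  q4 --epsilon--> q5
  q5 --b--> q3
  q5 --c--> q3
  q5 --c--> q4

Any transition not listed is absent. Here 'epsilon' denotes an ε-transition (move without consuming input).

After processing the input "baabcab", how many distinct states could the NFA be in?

Start in {q1}.
Read 'b': {q1} → {q1}.
Read 'a': {q1} → {q1, q2, q4, q5}.
Read 'a': {q1, q2, q4, q5} → {q1, q2, q3, q4, q5}.
Read 'b': {q1, q2, q3, q4, q5} → {q1, q3, q5}.
Read 'c': {q1, q3, q5} → {q3, q4, q5}.
Read 'a': {q3, q4, q5} → {q3, q5}.
Read 'b': {q3, q5} → {q1, q3, q5}.
That set has 3 states.

3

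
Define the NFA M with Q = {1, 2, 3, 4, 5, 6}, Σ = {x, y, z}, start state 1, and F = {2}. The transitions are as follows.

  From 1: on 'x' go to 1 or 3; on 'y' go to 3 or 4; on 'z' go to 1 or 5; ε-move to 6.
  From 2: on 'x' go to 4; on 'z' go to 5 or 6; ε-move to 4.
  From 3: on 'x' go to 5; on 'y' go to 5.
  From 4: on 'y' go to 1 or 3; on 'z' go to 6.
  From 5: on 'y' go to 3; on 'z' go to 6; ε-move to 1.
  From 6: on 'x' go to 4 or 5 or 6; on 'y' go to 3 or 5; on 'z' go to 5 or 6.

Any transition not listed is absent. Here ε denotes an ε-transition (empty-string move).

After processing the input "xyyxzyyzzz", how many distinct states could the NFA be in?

Start: ε-closure({1}) = {1, 6}.
Read 'x': 1→{1, 3}, 6→{4, 5, 6}; now {1, 3, 4, 5, 6}.
Read 'y': 1→{3, 4}, 3→{5}, 4→{1, 3}, 5→{3}, 6→{3, 5}; union {1, 3, 4, 5}; ε-closure = {1, 3, 4, 5, 6}.
Read 'y': 1→{3, 4}, 3→{5}, 4→{1, 3}, 5→{3}, 6→{3, 5}; union {1, 3, 4, 5}; ε-closure = {1, 3, 4, 5, 6}.
Read 'x': 1→{1, 3}, 3→{5}, 4→∅, 5→∅, 6→{4, 5, 6}; now {1, 3, 4, 5, 6}.
Read 'z': 1→{1, 5}, 3→∅, 4→{6}, 5→{6}, 6→{5, 6}; now {1, 5, 6}.
Read 'y': 1→{3, 4}, 5→{3}, 6→{3, 5}; union {3, 4, 5}; ε-closure = {1, 3, 4, 5, 6}.
Read 'y': 1→{3, 4}, 3→{5}, 4→{1, 3}, 5→{3}, 6→{3, 5}; union {1, 3, 4, 5}; ε-closure = {1, 3, 4, 5, 6}.
Read 'z': 1→{1, 5}, 3→∅, 4→{6}, 5→{6}, 6→{5, 6}; now {1, 5, 6}.
Read 'z': 1→{1, 5}, 5→{6}, 6→{5, 6}; now {1, 5, 6}.
Read 'z': 1→{1, 5}, 5→{6}, 6→{5, 6}; now {1, 5, 6}.
That set has 3 states.

3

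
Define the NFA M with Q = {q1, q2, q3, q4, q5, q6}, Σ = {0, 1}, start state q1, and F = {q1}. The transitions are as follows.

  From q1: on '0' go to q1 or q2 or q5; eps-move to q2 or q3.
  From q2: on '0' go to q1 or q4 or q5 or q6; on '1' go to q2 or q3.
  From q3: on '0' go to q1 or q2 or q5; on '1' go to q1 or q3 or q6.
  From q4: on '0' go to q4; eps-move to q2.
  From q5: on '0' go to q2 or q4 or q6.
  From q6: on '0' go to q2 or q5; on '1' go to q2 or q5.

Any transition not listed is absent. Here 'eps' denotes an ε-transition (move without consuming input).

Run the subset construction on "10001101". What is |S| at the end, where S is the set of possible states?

5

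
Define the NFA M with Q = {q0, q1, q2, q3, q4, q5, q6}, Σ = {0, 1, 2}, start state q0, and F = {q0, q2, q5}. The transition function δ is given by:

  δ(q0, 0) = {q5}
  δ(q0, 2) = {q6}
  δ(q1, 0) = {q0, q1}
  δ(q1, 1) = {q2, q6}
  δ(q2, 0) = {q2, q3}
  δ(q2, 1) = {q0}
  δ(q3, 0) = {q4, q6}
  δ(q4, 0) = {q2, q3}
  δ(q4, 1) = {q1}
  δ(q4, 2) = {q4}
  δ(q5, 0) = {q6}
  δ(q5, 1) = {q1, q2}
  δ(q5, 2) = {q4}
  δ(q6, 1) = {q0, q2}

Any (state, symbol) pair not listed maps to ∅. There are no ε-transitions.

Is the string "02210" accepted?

Start in {q0}.
Read '0': {q0} → {q5}.
Read '2': {q5} → {q4}.
Read '2': {q4} → {q4}.
Read '1': {q4} → {q1}.
Read '0': {q1} → {q0, q1}.
The final set {q0, q1} contains the accepting state q0.

Yes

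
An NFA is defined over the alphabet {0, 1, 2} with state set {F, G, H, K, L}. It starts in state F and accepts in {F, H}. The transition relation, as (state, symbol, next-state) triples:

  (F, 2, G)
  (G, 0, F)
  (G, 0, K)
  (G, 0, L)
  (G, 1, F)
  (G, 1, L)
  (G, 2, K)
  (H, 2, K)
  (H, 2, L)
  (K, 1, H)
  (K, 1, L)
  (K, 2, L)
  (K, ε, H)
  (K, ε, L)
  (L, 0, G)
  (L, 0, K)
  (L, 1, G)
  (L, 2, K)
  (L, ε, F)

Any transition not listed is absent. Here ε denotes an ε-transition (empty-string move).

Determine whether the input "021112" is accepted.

No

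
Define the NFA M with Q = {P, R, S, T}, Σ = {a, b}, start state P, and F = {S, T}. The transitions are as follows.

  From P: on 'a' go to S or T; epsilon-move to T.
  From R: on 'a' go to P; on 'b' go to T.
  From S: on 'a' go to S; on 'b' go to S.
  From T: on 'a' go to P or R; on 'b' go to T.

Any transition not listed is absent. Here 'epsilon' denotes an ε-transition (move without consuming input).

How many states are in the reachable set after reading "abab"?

2

Start: ε-closure({P}) = {P, T}.
Read 'a': {P, T} → {P, R, S, T}.
Read 'b': {P, R, S, T} → {S, T}.
Read 'a': {S, T} → {P, R, S, T}.
Read 'b': {P, R, S, T} → {S, T}.
That set has 2 states.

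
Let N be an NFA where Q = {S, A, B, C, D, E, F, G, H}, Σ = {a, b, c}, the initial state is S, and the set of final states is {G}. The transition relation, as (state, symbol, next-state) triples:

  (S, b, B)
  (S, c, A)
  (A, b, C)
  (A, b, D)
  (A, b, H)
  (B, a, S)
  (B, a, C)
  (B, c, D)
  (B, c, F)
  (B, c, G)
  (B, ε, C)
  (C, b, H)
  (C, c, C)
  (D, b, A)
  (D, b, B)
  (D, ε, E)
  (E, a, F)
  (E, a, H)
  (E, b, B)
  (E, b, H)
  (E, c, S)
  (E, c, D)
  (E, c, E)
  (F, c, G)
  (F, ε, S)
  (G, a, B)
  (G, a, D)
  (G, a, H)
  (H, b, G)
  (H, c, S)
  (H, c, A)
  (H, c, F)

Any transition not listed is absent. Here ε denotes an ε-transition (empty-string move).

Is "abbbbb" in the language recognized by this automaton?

No

Start in {S}.
Read 'a': {S} → ∅.
The set is empty and remains empty for the remaining 5 symbols.
The final set ∅ contains no accepting state.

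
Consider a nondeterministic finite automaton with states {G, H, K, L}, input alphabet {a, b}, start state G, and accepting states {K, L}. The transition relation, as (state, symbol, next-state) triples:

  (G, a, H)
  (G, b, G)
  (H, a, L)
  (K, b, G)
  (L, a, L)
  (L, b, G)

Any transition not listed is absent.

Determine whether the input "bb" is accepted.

No

Start in {G}.
Read 'b': {G} → {G}.
Read 'b': {G} → {G}.
The final set {G} contains no accepting state.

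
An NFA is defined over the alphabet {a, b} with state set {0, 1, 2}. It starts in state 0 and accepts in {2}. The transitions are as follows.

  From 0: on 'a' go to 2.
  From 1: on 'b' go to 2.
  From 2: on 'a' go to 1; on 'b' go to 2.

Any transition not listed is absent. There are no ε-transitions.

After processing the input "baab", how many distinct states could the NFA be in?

Start in {0}.
Read 'b': 0→∅; now ∅.
The set is empty and remains empty for the remaining 3 symbols.
That set has 0 states.

0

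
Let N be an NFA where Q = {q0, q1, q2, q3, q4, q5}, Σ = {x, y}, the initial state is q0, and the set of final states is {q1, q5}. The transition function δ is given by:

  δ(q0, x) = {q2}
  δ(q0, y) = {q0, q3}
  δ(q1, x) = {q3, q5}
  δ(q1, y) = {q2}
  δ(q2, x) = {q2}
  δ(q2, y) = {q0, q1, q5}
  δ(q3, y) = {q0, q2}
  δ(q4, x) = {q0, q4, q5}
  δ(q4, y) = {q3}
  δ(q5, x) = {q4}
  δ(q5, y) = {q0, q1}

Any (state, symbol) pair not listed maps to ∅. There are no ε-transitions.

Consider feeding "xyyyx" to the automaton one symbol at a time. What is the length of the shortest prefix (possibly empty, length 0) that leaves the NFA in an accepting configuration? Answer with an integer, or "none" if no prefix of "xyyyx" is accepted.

2

Start in {q0}.
Read 'x': {q0} → {q2}.
Read 'y': {q2} → {q0, q1, q5}.
None of the earlier sets intersect F, but {q0, q1, q5} does.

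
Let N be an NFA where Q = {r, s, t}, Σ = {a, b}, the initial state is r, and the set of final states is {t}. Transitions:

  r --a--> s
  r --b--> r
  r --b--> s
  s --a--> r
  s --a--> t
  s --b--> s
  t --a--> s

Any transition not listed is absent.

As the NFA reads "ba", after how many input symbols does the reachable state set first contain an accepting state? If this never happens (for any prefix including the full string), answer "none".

2

Start in {r}.
Read 'b': {r} → {r, s}.
Read 'a': {r, s} → {r, s, t}.
None of the earlier sets intersect F, but {r, s, t} does.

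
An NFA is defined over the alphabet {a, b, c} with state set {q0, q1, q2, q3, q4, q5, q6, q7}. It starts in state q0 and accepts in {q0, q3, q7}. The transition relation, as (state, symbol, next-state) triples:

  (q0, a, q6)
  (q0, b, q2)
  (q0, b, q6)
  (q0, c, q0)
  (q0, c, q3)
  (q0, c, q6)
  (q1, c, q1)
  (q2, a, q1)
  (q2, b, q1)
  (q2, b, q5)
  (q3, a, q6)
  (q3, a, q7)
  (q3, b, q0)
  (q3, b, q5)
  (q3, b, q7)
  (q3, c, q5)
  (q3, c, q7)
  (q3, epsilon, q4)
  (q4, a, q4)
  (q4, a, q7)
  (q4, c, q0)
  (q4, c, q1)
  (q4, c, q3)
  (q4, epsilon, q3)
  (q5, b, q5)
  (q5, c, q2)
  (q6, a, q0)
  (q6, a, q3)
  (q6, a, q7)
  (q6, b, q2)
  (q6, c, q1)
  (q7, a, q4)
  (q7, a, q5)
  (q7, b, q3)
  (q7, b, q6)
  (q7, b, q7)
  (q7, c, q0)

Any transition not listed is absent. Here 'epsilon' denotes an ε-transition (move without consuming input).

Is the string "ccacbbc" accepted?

Yes

Start in {q0}.
Read 'c': {q0} → {q0, q3, q4, q6}.
Read 'c': {q0, q3, q4, q6} → {q0, q1, q3, q4, q5, q6, q7}.
Read 'a': {q0, q1, q3, q4, q5, q6, q7} → {q0, q3, q4, q5, q6, q7}.
Read 'c': {q0, q3, q4, q5, q6, q7} → {q0, q1, q2, q3, q4, q5, q6, q7}.
Read 'b': {q0, q1, q2, q3, q4, q5, q6, q7} → {q0, q1, q2, q3, q4, q5, q6, q7}.
Read 'b': {q0, q1, q2, q3, q4, q5, q6, q7} → {q0, q1, q2, q3, q4, q5, q6, q7}.
Read 'c': {q0, q1, q2, q3, q4, q5, q6, q7} → {q0, q1, q2, q3, q4, q5, q6, q7}.
The final set {q0, q1, q2, q3, q4, q5, q6, q7} contains the accepting states q0, q3, q7.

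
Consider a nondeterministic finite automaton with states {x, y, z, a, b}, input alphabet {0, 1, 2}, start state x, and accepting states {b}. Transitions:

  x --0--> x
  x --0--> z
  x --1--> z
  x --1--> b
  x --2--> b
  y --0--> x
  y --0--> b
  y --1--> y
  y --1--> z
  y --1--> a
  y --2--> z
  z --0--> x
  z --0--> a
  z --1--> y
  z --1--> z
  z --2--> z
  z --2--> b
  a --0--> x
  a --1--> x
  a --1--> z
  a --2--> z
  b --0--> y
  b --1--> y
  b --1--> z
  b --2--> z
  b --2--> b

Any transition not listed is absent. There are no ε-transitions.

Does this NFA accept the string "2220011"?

Start in {x}.
Read '2': x→{b}; now {b}.
Read '2': b→{z, b}; now {z, b}.
Read '2': z→{z, b}, b→{z, b}; now {z, b}.
Read '0': z→{x, a}, b→{y}; now {x, y, a}.
Read '0': x→{x, z}, y→{x, b}, a→{x}; now {x, z, b}.
Read '1': x→{z, b}, z→{y, z}, b→{y, z}; now {y, z, b}.
Read '1': y→{y, z, a}, z→{y, z}, b→{y, z}; now {y, z, a}.
The final set {y, z, a} contains no accepting state.

No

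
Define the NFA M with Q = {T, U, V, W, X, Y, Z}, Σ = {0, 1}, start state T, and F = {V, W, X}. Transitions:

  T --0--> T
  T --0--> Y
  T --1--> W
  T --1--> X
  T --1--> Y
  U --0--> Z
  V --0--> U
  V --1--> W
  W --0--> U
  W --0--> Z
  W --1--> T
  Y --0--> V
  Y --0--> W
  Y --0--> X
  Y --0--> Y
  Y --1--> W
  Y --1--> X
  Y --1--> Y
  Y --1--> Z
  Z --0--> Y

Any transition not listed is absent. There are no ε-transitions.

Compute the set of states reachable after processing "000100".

Start in {T}.
Read '0': {T} → {T, Y}.
Read '0': {T, Y} → {T, V, W, X, Y}.
Read '0': {T, V, W, X, Y} → {T, U, V, W, X, Y, Z}.
Read '1': {T, U, V, W, X, Y, Z} → {T, W, X, Y, Z}.
Read '0': {T, W, X, Y, Z} → {T, U, V, W, X, Y, Z}.
Read '0': {T, U, V, W, X, Y, Z} → {T, U, V, W, X, Y, Z}.

{T, U, V, W, X, Y, Z}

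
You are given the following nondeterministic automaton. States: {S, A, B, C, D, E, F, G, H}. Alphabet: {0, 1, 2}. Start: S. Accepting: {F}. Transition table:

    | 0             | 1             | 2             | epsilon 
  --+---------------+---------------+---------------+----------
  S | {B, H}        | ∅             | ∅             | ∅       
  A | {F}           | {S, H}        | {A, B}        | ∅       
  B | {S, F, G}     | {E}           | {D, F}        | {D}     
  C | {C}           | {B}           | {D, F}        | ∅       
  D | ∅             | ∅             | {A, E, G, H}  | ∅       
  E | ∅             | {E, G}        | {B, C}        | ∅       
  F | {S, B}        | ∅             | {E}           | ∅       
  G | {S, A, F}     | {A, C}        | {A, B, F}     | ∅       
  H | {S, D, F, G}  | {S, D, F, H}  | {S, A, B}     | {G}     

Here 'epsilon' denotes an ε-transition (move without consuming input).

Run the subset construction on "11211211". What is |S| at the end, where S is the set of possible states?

0

Start in {S}.
Read '1': S→∅; now ∅.
The set is empty and remains empty for the remaining 7 symbols.
That set has 0 states.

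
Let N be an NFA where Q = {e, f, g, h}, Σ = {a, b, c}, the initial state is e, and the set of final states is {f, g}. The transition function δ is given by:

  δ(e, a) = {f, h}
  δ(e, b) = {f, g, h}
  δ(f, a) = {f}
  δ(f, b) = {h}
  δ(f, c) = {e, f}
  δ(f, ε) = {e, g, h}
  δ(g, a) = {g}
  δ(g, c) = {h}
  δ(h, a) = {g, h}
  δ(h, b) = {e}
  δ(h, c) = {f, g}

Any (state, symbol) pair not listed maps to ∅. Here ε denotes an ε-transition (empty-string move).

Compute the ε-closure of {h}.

{h}

Begin with {h}.
No ε-moves leave this set, so the closure equals the set itself.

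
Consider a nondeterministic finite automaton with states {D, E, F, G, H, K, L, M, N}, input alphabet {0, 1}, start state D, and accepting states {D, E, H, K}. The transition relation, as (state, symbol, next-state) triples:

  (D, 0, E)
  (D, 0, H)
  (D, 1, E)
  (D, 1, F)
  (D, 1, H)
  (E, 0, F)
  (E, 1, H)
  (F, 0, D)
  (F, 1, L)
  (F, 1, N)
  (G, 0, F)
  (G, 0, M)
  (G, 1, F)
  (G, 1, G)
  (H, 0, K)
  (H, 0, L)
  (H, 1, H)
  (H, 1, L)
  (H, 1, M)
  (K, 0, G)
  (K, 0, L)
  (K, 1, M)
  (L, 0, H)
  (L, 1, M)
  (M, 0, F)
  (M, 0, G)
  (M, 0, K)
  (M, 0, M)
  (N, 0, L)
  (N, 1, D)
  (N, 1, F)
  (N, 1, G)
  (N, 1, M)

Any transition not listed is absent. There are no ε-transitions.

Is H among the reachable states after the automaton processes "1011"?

Start in {D}.
Read '1': D→{E, F, H}; now {E, F, H}.
Read '0': E→{F}, F→{D}, H→{K, L}; now {D, F, K, L}.
Read '1': D→{E, F, H}, F→{L, N}, K→{M}, L→{M}; now {E, F, H, L, M, N}.
Read '1': E→{H}, F→{L, N}, H→{H, L, M}, L→{M}, M→∅, N→{D, F, G, M}; now {D, F, G, H, L, M, N}.
State H is in {D, F, G, H, L, M, N}.

Yes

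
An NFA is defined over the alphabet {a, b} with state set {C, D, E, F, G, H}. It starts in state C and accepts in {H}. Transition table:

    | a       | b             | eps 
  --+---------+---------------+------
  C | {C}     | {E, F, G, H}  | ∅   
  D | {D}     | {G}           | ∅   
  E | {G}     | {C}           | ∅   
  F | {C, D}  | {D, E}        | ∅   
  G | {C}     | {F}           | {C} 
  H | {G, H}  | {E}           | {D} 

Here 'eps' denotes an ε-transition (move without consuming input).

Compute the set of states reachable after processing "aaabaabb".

{C, D, E, F, G, H}

Start in {C}.
Read 'a': C→{C}; now {C}.
Read 'a': C→{C}; now {C}.
Read 'a': C→{C}; now {C}.
Read 'b': C→{E, F, G, H}; union {E, F, G, H}; ε-closure = {C, D, E, F, G, H}.
Read 'a': C→{C}, D→{D}, E→{G}, F→{C, D}, G→{C}, H→{G, H}; now {C, D, G, H}.
Read 'a': C→{C}, D→{D}, G→{C}, H→{G, H}; now {C, D, G, H}.
Read 'b': C→{E, F, G, H}, D→{G}, G→{F}, H→{E}; union {E, F, G, H}; ε-closure = {C, D, E, F, G, H}.
Read 'b': C→{E, F, G, H}, D→{G}, E→{C}, F→{D, E}, G→{F}, H→{E}; now {C, D, E, F, G, H}.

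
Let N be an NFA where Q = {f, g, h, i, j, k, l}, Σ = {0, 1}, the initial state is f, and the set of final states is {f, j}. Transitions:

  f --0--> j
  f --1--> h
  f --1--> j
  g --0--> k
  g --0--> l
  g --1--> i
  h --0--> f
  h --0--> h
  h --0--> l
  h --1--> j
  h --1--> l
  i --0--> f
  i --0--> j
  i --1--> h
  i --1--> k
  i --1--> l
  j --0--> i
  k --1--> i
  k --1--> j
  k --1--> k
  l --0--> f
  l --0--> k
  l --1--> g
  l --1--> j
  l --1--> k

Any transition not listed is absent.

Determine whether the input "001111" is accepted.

Start in {f}.
Read '0': {f} → {j}.
Read '0': {j} → {i}.
Read '1': {i} → {h, k, l}.
Read '1': {h, k, l} → {g, i, j, k, l}.
Read '1': {g, i, j, k, l} → {g, h, i, j, k, l}.
Read '1': {g, h, i, j, k, l} → {g, h, i, j, k, l}.
The final set {g, h, i, j, k, l} contains the accepting state j.

Yes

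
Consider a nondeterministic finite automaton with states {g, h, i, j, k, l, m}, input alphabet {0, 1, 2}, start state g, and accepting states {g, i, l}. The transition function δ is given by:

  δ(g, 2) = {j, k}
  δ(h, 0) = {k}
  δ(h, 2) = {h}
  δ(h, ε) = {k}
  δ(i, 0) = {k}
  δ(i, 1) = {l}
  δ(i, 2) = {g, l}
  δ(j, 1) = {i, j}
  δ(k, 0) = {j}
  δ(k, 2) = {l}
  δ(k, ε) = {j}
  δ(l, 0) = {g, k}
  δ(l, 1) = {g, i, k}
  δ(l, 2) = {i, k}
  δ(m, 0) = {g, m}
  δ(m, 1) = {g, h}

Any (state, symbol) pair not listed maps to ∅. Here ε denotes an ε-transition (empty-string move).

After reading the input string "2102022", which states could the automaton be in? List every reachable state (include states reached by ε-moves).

{i, j, k, l}

Start in {g}.
Read '2': {g} → {j, k}.
Read '1': {j, k} → {i, j}.
Read '0': {i, j} → {j, k}.
Read '2': {j, k} → {l}.
Read '0': {l} → {g, j, k}.
Read '2': {g, j, k} → {j, k, l}.
Read '2': {j, k, l} → {i, j, k, l}.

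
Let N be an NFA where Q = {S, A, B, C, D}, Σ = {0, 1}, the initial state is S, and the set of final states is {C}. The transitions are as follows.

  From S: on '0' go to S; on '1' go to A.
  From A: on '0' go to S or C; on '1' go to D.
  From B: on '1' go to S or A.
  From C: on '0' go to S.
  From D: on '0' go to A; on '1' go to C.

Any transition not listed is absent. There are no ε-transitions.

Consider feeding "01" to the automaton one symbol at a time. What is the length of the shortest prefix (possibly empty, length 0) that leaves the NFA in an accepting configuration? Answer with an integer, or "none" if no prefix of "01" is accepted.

none

Start in {S}.
Read '0': S→{S}; now {S}.
Read '1': S→{A}; now {A}.
No reachable set along the way intersects F.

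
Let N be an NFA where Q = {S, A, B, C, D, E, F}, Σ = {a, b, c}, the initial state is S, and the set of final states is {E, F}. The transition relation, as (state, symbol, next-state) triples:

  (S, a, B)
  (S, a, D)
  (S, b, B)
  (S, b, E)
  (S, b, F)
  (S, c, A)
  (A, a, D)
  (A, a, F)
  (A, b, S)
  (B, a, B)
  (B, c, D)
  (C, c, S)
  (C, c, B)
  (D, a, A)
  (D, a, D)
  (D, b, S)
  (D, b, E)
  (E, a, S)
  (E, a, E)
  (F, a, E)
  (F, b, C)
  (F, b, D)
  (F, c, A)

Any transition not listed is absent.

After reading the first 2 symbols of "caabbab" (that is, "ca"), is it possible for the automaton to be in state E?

Start in {S}.
Read 'c': {S} → {A}.
Read 'a': {A} → {D, F}.
State E is not in {D, F}.

No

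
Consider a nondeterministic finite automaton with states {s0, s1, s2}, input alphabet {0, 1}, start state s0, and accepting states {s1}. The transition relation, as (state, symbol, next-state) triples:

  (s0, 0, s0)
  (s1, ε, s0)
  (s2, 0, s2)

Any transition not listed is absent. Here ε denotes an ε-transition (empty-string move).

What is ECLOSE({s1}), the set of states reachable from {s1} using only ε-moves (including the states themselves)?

{s0, s1}

Begin with {s1}.
ε-move s1 → s0; add s0.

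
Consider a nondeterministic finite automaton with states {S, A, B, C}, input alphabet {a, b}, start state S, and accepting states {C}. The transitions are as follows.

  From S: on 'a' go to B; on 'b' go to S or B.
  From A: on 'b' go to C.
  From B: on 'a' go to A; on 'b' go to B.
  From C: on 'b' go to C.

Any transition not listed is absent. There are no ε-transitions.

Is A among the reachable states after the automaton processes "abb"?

No

Start in {S}.
Read 'a': S→{B}; now {B}.
Read 'b': B→{B}; now {B}.
Read 'b': B→{B}; now {B}.
State A is not in {B}.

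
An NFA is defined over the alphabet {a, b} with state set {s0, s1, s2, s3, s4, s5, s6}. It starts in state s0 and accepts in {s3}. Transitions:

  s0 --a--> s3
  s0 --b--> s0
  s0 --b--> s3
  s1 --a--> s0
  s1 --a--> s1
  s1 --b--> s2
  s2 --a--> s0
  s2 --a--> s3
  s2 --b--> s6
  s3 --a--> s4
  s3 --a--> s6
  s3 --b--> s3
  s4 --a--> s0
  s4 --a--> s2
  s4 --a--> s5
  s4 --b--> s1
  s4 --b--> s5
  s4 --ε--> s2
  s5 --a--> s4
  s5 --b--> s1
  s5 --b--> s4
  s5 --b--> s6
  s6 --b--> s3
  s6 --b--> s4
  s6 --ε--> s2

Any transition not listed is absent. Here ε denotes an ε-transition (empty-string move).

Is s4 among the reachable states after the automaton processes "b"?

Start in {s0}.
Read 'b': {s0} → {s0, s3}.
State s4 is not in {s0, s3}.

No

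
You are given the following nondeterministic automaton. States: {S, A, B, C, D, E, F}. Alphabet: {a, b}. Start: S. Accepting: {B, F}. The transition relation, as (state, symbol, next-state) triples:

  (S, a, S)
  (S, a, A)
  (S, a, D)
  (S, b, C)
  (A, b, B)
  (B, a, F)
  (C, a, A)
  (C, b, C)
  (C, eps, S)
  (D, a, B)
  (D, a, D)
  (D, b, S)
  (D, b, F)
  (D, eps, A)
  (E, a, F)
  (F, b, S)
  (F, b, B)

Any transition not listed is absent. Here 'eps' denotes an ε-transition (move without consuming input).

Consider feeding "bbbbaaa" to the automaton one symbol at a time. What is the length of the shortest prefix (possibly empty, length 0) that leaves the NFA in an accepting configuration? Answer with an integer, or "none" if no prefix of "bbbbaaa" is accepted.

Start in {S}.
Read 'b': {S} → {S, C}.
Read 'b': {S, C} → {S, C}.
Read 'b': {S, C} → {S, C}.
Read 'b': {S, C} → {S, C}.
Read 'a': {S, C} → {S, A, D}.
Read 'a': {S, A, D} → {S, A, B, D}.
None of the earlier sets intersect F, but {S, A, B, D} does.

6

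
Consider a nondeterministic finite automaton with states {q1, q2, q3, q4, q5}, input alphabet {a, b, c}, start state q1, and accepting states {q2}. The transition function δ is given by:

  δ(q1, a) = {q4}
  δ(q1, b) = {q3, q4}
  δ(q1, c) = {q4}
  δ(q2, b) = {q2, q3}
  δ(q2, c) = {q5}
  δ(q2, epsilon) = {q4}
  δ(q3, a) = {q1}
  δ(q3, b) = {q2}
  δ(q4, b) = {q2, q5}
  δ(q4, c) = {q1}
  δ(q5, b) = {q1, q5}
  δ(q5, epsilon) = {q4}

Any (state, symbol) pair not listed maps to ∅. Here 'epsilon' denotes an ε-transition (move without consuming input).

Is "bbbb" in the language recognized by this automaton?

Yes

Start in {q1}.
Read 'b': q1→{q3, q4}; now {q3, q4}.
Read 'b': q3→{q2}, q4→{q2, q5}; union {q2, q5}; ε-closure = {q2, q4, q5}.
Read 'b': q2→{q2, q3}, q4→{q2, q5}, q5→{q1, q5}; union {q1, q2, q3, q5}; ε-closure = {q1, q2, q3, q4, q5}.
Read 'b': q1→{q3, q4}, q2→{q2, q3}, q3→{q2}, q4→{q2, q5}, q5→{q1, q5}; now {q1, q2, q3, q4, q5}.
The final set {q1, q2, q3, q4, q5} contains the accepting state q2.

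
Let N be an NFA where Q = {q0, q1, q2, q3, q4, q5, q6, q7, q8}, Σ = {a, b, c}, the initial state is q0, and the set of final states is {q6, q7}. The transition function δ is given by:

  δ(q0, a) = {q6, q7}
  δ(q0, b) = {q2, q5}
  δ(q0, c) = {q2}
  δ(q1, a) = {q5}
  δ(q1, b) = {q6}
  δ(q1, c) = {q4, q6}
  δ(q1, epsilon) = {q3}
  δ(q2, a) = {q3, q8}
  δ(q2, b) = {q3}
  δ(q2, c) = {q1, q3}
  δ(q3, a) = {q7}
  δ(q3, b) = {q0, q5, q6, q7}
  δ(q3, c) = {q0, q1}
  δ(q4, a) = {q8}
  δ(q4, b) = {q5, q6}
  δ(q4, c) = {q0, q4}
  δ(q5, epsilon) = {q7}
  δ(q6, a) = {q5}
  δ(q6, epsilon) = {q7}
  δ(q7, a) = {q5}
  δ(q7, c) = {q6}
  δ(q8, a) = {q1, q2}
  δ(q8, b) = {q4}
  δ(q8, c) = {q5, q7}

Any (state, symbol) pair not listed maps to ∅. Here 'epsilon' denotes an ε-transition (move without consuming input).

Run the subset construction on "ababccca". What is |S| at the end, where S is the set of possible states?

0

Start in {q0}.
Read 'a': {q0} → {q6, q7}.
Read 'b': {q6, q7} → ∅.
The set is empty and remains empty for the remaining 6 symbols.
That set has 0 states.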